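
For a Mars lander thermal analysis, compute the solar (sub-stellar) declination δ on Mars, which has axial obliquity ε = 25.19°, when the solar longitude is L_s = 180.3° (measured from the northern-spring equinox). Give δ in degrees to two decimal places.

sin δ = sin ε · sin L_s = sin 25.19° × sin 180.3° = -0.002229.
δ = arcsin(-0.002229) = -0.13°.

δ = -0.13°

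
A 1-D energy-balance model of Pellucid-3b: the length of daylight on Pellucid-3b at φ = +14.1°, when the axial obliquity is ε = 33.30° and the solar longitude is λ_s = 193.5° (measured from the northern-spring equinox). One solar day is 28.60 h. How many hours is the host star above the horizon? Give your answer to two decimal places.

14.00 h

Solar declination: sin δ = sin ε · sin λ_s = sin 33.30° × sin 193.5° = -0.12817, so δ = -7.364°.
cos H₀ = −tan φ · tan δ = −tan(+14.1°) × tan(-7.364°) = 0.0325, so H₀ = 1.5383 rad = 88.14°.
Daylight = 2H₀/(2π) × 28.60 h = (1.5383/π) × 28.60 = 14.00 h.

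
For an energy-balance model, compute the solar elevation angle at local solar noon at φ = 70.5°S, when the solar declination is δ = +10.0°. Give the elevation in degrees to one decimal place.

9.5°

At local noon the hour angle is zero, so the zenith angle equals |φ − δ| = |-70.5° − (+10.000°)| = 80.500°.
Elevation = 90° − 80.500° = 9.5°.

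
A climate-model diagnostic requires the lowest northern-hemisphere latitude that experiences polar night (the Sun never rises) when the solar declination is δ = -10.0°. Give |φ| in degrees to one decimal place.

|φ| = 80.0°

Polar night requires cos H₀ = −tan φ tan δ ≥ 1, i.e. tan φ tan δ ≤ −1.
The boundary is |tan φ| · |tan δ| = 1, so |φ| = 90° − |δ| = 90° − 10.0° = 80.0° in the northern hemisphere.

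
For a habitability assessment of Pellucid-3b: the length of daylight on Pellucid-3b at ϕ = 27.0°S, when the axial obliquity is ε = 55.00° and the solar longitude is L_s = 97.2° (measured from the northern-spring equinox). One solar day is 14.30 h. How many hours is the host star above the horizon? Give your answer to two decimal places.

3.55 h

Solar declination: sin δ = sin ε · sin L_s = sin 55.00° × sin 97.2° = 0.81269, so δ = +54.360°.
cos h₀ = −tan ϕ · tan δ = −tan(-27.0°) × tan(+54.360°) = 0.7106, so h₀ = 0.7804 rad = 44.71°.
Daylight = 2h₀/(2π) × 14.30 h = (0.7804/π) × 14.30 = 3.55 h.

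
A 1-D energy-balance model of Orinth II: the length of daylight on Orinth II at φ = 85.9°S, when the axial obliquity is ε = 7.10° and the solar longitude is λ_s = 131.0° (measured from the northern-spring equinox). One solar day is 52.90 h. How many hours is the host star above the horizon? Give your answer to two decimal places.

0.00 h

Solar declination: sin δ = sin ε · sin λ_s = sin 7.10° × sin 131.0° = 0.09328, so δ = +5.353°.
cos H₀ = −tan φ · tan δ = 1.3071 ≥ 1, so the host star never rises (polar night) and H₀ = 0.
Daylight = 2H₀/(2π) × 52.90 h = (0.0000/π) × 52.90 = 0.00 h.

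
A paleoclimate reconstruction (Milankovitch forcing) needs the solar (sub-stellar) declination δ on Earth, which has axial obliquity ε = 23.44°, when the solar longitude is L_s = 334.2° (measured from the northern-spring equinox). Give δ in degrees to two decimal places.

δ = -9.97°

sin δ = sin ε · sin L_s = sin 23.44° × sin 334.2° = -0.173130.
δ = arcsin(-0.173130) = -9.97°.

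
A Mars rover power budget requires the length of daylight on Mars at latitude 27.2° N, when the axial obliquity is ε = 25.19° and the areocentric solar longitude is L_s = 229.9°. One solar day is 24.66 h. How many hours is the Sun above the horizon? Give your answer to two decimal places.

sin δ = sin 25.19° × sin 229.9° = -0.32557, so δ = -19.000°.
cos h₀ = −tan ϕ · tan δ = −tan(+27.2°) × tan(-19.000°) = 0.1770, so h₀ = 1.3929 rad = 79.81°.
Daylight = 2h₀/(2π) × 24.66 h = (1.3929/π) × 24.66 = 10.93 h.

10.93 h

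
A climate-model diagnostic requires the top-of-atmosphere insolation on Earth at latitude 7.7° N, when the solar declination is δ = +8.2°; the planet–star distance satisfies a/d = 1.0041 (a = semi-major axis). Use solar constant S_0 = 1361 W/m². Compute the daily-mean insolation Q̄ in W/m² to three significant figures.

Q̄ ≈ 442 W/m²

cos h₀ = −tan(+7.7°) tan(+8.200°) = -0.0195, h₀ = 1.5903 rad.
Bracket: h₀ sin ϕ sin δ + cos ϕ cos δ sin h₀ = 1.5903×0.13399×0.14263 + 0.99098×0.98978×0.99981 = 0.030392 + 0.980666 = 1.011058.
Inverse-square distance factor (a/d)² = 1.0041² = 1.008217.
Q̄ = (S_0/π) × 1.008217 × [bracket] = (1361/π) × 1.008217 × 1.011058 = 441.6 W/m².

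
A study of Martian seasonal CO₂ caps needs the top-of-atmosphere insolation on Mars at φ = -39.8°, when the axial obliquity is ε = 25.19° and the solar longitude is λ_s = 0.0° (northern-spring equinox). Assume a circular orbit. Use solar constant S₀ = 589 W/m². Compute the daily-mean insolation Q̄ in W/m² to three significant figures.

Solar declination: sin δ = sin ε · sin λ_s = sin 25.19° × sin 0.0° = 0.00000, so δ = +0.000°.
cos H₀ = −tan(-39.8°) tan(+0.000°) = 0.0000, H₀ = 1.5708 rad.
Bracket: H₀ sin φ sin δ + cos φ cos δ sin H₀ = 1.5708×-0.64011×0.00000 + 0.76828×1.00000×1.00000 = -0.000000 + 0.768280 = 0.768280.
Q̄ = (S₀/π) × [bracket] = (589/π) × 0.768280 = 144.0 W/m².

Q̄ ≈ 144 W/m²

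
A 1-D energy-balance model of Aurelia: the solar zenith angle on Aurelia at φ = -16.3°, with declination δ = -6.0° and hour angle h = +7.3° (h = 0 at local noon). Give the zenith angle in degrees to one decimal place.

θ_z = 12.5°

cos θ_z = sin φ sin δ + cos φ cos δ cos h = 0.029338 + 0.946810 = 0.976148.
θ_z = arccos(0.976148) = 12.5°.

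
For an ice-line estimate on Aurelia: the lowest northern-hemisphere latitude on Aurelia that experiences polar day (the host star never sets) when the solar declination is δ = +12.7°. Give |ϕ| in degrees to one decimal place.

Polar day requires cos h₀ = −tan ϕ tan δ ≤ −1, i.e. tan ϕ tan δ ≥ 1.
The boundary is |tan ϕ| · |tan δ| = 1, so |ϕ| = 90° − |δ| = 90° − 12.7° = 77.3° in the northern hemisphere.

|ϕ| = 77.3°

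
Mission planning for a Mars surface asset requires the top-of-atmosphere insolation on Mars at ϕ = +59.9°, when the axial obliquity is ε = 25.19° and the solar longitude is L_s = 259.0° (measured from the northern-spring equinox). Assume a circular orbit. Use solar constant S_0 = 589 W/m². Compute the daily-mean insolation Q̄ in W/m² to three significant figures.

Solar declination: sin δ = sin ε · sin L_s = sin 25.19° × sin 259.0° = -0.41780, so δ = -24.696°.
cos h₀ = −tan(+59.9°) tan(-24.696°) = 0.7933, h₀ = 0.6546 rad.
Bracket: h₀ sin ϕ sin δ + cos ϕ cos δ sin h₀ = 0.6546×0.86515×-0.41780 + 0.50151×0.90854×0.60883 = -0.236611 + 0.277408 = 0.040797.
Q̄ = (S_0/π) × [bracket] = (589/π) × 0.040797 = 7.649 W/m².

Q̄ ≈ 7.65 W/m²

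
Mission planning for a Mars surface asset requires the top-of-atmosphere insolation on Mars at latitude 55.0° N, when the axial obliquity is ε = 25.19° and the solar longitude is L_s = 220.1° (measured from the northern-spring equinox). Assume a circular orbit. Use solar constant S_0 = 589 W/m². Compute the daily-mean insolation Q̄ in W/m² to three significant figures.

Solar declination: sin δ = sin ε · sin L_s = sin 25.19° × sin 220.1° = -0.27415, so δ = -15.912°.
cos h₀ = −tan(+55.0°) tan(-15.912°) = 0.4071, h₀ = 1.1515 rad.
Bracket: h₀ sin ϕ sin δ + cos ϕ cos δ sin h₀ = 1.1515×0.81915×-0.27415 + 0.57358×0.96169×0.91337 = -0.258592 + 0.503821 = 0.245229.
Q̄ = (S_0/π) × [bracket] = (589/π) × 0.245229 = 45.98 W/m².

Q̄ ≈ 46.0 W/m²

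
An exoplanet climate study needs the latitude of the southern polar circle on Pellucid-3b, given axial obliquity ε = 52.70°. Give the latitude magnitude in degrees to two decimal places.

The polar circle is the lowest latitude that experiences at least one full rotation of continuous darkness at the northern-summer solstice; it lies at |φ| = 90° − ε = 90° − 52.70° = 37.30°.

37.30°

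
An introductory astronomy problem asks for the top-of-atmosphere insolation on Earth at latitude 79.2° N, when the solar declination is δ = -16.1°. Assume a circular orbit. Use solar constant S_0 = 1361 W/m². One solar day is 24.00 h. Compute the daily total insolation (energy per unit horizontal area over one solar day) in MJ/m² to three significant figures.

cos h₀ = −tan(+79.2°) tan(-16.100°) = 1.5131 ≥ 1 ⇒ polar night, h₀ = 0 and Q̄ = 0.
Daily total = Q̄ × 24.00 h × 3600 s/h = 0.00 MJ/m².

0.00 MJ/m²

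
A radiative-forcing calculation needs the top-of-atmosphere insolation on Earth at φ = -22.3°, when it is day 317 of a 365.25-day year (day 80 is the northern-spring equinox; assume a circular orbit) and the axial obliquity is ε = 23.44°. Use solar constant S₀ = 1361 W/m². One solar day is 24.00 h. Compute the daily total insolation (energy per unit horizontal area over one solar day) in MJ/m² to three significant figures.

40.3 MJ/m²

Solar longitude: λ_s = 360° × (317 − 80)/365.25 = 233.593°.
sin δ = sin 23.44° × sin 233.593° = -0.32015, so δ = -18.672°.
cos H₀ = −tan(-22.3°) tan(-18.672°) = -0.1386, H₀ = 1.7098 rad.
Bracket: H₀ sin φ sin δ + cos φ cos δ sin H₀ = 1.7098×-0.37946×-0.32015 + 0.92521×0.94737×0.99035 = 0.207714 + 0.868058 = 1.075772.
Q̄ = (S₀/π) × [bracket] = (1361/π) × 1.075772 = 466.05 W/m².
Daily total = Q̄ × 24.00 h × 3600 s/h = 466.05 × 24.00 × 3600 / 10⁶ = 40.27 MJ/m².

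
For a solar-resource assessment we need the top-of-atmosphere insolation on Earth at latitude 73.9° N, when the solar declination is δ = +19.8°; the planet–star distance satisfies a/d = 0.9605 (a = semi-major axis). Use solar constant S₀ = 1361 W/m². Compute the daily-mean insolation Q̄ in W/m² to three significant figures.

cos H₀ = −tan(+73.9°) tan(+19.800°) = -1.2473 ≤ −1 ⇒ polar day, H₀ = π.
Bracket: H₀ sin φ sin δ + cos φ cos δ sin H₀ = 3.1416×0.96078×0.33874 + 0.27731×0.94088×0.00000 = 1.022448 + 0.000000 = 1.022448.
Inverse-square distance factor (a/d)² = 0.9605² = 0.922560.
Q̄ = (S₀/π) × 0.922560 × [bracket] = (1361/π) × 0.922560 × 1.022448 = 408.6 W/m².

Q̄ ≈ 409 W/m²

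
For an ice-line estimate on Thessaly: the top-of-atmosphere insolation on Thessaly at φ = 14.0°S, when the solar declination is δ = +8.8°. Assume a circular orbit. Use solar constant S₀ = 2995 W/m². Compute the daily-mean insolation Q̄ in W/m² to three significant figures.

Q̄ ≈ 859 W/m²

cos H₀ = −tan(-14.0°) tan(+8.800°) = 0.0386, H₀ = 1.5322 rad.
Bracket: H₀ sin φ sin δ + cos φ cos δ sin H₀ = 1.5322×-0.24192×0.15299 + 0.97030×0.98823×0.99925 = -0.056709 + 0.958160 = 0.901451.
Q̄ = (S₀/π) × [bracket] = (2995/π) × 0.901451 = 859.4 W/m².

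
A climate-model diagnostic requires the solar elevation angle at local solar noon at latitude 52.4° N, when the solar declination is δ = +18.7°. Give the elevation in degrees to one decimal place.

At local noon the hour angle is zero, so the zenith angle equals |φ − δ| = |+52.4° − (+18.700°)| = 33.700°.
Elevation = 90° − 33.700° = 56.3°.

56.3°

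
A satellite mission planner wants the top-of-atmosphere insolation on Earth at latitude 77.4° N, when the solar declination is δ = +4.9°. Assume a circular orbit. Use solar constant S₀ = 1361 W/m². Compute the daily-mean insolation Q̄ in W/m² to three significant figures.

cos H₀ = −tan(+77.4°) tan(+4.900°) = -0.3835, H₀ = 1.9644 rad.
Bracket: H₀ sin φ sin δ + cos φ cos δ sin H₀ = 1.9644×0.97592×0.08542 + 0.21814×0.99635×0.92353 = 0.163758 + 0.200724 = 0.364482.
Q̄ = (S₀/π) × [bracket] = (1361/π) × 0.364482 = 157.9 W/m².

Q̄ ≈ 158 W/m²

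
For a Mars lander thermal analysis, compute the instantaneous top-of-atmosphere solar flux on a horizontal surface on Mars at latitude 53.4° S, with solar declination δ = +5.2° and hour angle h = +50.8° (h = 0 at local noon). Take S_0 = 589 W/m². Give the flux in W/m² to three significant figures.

178 W/m²

cos θ_z = sin ϕ sin δ + cos ϕ cos δ cos h = -0.072761 + 0.375281 = 0.302520.
Flux = S_0 · cos θ_z = 589 × 0.302520 = 178.2 W/m².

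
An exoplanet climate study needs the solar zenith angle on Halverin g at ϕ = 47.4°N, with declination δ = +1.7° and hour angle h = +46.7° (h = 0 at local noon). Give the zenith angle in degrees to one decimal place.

cos θ_z = sin ϕ sin δ + cos ϕ cos δ cos h = 0.021837 + 0.464010 = 0.485847.
θ_z = arccos(0.485847) = 60.9°.

θ_z = 60.9°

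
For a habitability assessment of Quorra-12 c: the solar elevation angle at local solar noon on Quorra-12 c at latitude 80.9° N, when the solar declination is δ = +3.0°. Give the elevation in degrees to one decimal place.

12.1°

At local noon the hour angle is zero, so the zenith angle equals |ϕ − δ| = |+80.9° − (+3.000°)| = 77.900°.
Elevation = 90° − 77.900° = 12.1°.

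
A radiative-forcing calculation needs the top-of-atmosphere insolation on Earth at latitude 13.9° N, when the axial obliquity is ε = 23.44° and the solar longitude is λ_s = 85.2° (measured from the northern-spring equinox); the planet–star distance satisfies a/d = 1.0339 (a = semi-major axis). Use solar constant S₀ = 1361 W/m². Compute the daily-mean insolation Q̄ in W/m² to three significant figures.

Q̄ ≈ 484 W/m²

Solar declination: sin δ = sin ε · sin λ_s = sin 23.44° × sin 85.2° = 0.39639, so δ = +23.353°.
cos H₀ = −tan(+13.9°) tan(+23.353°) = -0.1069, H₀ = 1.6779 rad.
Bracket: H₀ sin φ sin δ + cos φ cos δ sin H₀ = 1.6779×0.24023×0.39639 + 0.97072×0.91808×0.99428 = 0.159778 + 0.886101 = 1.045879.
Inverse-square distance factor (a/d)² = 1.0339² = 1.068949.
Q̄ = (S₀/π) × 1.068949 × [bracket] = (1361/π) × 1.068949 × 1.045879 = 484.3 W/m².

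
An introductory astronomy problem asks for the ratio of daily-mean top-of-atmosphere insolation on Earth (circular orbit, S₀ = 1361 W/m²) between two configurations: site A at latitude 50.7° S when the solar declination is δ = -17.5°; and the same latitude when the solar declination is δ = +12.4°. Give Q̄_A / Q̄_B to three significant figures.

Q̄_A / Q̄_B ≈ 2.67

— Configuration A (φ=-50.7°):
cos H₀ = −tan(-50.7°) tan(-17.500°) = -0.3852, H₀ = 1.9662 rad.
Bracket: H₀ sin φ sin δ + cos φ cos δ sin H₀ = 1.9662×-0.77384×-0.30071 + 0.63338×0.95372×0.92282 = 0.457538 + 0.557445 = 1.014983.
Q̄ = (S₀/π) × [bracket] = (1361/π) × 1.014983 = 439.71 W/m².
— Configuration B (φ=-50.7°):
cos H₀ = −tan(-50.7°) tan(+12.400°) = 0.2686, H₀ = 1.2988 rad.
Bracket: H₀ sin φ sin δ + cos φ cos δ sin H₀ = 1.2988×-0.77384×0.21474 + 0.63338×0.97667×0.96325 = -0.215827 + 0.595870 = 0.380043.
Q̄ = (S₀/π) × [bracket] = (1361/π) × 0.380043 = 164.64 W/m².
Ratio Q̄_A / Q̄_B = 439.71 / 164.64 = 2.671.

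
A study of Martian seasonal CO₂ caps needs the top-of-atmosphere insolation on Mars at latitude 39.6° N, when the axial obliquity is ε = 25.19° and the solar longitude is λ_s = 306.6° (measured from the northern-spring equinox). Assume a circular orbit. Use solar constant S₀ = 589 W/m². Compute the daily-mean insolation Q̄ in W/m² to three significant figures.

Q̄ ≈ 77.8 W/m²

Solar declination: sin δ = sin ε · sin λ_s = sin 25.19° × sin 306.6° = -0.34170, so δ = -19.980°.
cos H₀ = −tan(+39.6°) tan(-19.980°) = 0.3008, H₀ = 1.2653 rad.
Bracket: H₀ sin φ sin δ + cos φ cos δ sin H₀ = 1.2653×0.63742×-0.34170 + 0.77051×0.93981×0.95369 = -0.275590 + 0.690598 = 0.415008.
Q̄ = (S₀/π) × [bracket] = (589/π) × 0.415008 = 77.81 W/m².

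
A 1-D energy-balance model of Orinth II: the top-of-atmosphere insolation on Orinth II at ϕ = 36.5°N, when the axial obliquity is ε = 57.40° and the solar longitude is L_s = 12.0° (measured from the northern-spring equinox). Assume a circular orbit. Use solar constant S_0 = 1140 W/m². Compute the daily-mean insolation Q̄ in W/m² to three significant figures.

Solar declination: sin δ = sin ε · sin L_s = sin 57.40° × sin 12.0° = 0.17516, so δ = +10.088°.
cos h₀ = −tan(+36.5°) tan(+10.088°) = -0.1316, h₀ = 1.7028 rad.
Bracket: h₀ sin ϕ sin δ + cos ϕ cos δ sin h₀ = 1.7028×0.59482×0.17516 + 0.80386×0.98454×0.99130 = 0.177412 + 0.784547 = 0.961959.
Q̄ = (S_0/π) × [bracket] = (1140/π) × 0.961959 = 349.1 W/m².

Q̄ ≈ 349 W/m²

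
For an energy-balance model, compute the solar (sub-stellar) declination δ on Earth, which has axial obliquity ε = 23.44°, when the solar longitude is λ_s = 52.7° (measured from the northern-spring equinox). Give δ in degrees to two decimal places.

sin δ = sin ε · sin λ_s = sin 23.44° × sin 52.7° = 0.316430.
δ = arcsin(0.316430) = +18.45°.

δ = +18.45°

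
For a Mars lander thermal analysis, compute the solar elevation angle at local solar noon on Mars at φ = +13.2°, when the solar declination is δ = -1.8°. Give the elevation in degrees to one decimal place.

At local noon the hour angle is zero, so the zenith angle equals |φ − δ| = |+13.2° − (-1.800°)| = 15.000°.
Elevation = 90° − 15.000° = 75.0°.

75.0°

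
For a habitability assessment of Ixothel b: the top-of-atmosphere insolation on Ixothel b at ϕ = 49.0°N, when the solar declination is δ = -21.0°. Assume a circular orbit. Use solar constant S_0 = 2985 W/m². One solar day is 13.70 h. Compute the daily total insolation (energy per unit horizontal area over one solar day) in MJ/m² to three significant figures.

cos h₀ = −tan(+49.0°) tan(-21.000°) = 0.4416, h₀ = 1.1134 rad.
Bracket: h₀ sin ϕ sin δ + cos ϕ cos δ sin h₀ = 1.1134×0.75471×-0.35837 + 0.65606×0.93358×0.89722 = -0.301136 + 0.549533 = 0.248397.
Q̄ = (S_0/π) × [bracket] = (2985/π) × 0.248397 = 236.02 W/m².
Daily total = Q̄ × 13.70 h × 3600 s/h = 236.02 × 13.70 × 3600 / 10⁶ = 11.64 MJ/m².

11.6 MJ/m²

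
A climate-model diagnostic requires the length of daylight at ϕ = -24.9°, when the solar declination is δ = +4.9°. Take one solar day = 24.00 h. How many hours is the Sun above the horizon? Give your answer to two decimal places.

11.70 h

cos h₀ = −tan ϕ · tan δ = −tan(-24.9°) × tan(+4.900°) = 0.0398, so h₀ = 1.5310 rad = 87.72°.
Daylight = 2h₀/(2π) × 24.00 h = (1.5310/π) × 24.00 = 11.70 h.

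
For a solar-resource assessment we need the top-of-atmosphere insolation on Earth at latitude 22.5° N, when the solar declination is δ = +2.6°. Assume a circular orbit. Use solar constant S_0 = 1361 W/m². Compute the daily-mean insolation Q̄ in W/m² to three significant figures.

Q̄ ≈ 412 W/m²

cos h₀ = −tan(+22.5°) tan(+2.600°) = -0.0188, h₀ = 1.5896 rad.
Bracket: h₀ sin ϕ sin δ + cos ϕ cos δ sin h₀ = 1.5896×0.38268×0.04536 + 0.92388×0.99897×0.99982 = 0.027593 + 0.922762 = 0.950355.
Q̄ = (S_0/π) × [bracket] = (1361/π) × 0.950355 = 411.7 W/m².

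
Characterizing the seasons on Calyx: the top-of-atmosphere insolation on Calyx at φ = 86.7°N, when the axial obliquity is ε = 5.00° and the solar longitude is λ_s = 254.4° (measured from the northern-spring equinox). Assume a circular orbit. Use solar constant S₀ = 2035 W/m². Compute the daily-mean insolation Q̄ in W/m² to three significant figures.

Solar declination: sin δ = sin ε · sin λ_s = sin 5.00° × sin 254.4° = -0.08395, so δ = -4.815°.
cos H₀ = −tan(+86.7°) tan(-4.815°) = 1.4610 ≥ 1 ⇒ polar night, H₀ = 0 and Q̄ = 0.

Q̄ ≈ 0.00 W/m²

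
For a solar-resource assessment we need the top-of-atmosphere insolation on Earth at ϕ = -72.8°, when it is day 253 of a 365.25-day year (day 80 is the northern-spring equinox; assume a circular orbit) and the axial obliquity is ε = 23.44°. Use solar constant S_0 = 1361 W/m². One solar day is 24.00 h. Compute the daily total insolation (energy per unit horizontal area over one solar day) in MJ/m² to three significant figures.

7.61 MJ/m²

Solar longitude: L_s = 360° × (253 − 80)/365.25 = 170.513°.
sin δ = sin 23.44° × sin 170.513° = 0.06556, so δ = +3.759°.
cos h₀ = −tan(-72.8°) tan(+3.759°) = 0.2123, h₀ = 1.3569 rad.
Bracket: h₀ sin ϕ sin δ + cos ϕ cos δ sin h₀ = 1.3569×-0.95528×0.06556 + 0.29571×0.99785×0.97721 = -0.084980 + 0.288349 = 0.203369.
Q̄ = (S_0/π) × [bracket] = (1361/π) × 0.203369 = 88.103 W/m².
Daily total = Q̄ × 24.00 h × 3600 s/h = 88.103 × 24.00 × 3600 / 10⁶ = 7.612 MJ/m².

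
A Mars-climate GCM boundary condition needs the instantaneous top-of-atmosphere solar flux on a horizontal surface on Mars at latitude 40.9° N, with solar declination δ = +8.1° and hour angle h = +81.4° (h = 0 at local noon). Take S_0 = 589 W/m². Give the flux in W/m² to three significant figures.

120 W/m²

cos θ_z = sin ϕ sin δ + cos ϕ cos δ cos h = 0.092254 + 0.111899 = 0.204153.
Flux = S_0 · cos θ_z = 589 × 0.204153 = 120.2 W/m².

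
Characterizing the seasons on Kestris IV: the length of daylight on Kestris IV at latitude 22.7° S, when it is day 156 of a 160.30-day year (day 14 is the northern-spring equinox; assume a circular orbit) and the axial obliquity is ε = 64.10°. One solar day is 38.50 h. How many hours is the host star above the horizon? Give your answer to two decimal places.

Solar longitude: λ_s = 360° × (156 − 14)/160.30 = 318.902°.
sin δ = sin 64.10° × sin 318.902° = -0.59132, so δ = -36.251°.
cos H₀ = −tan φ · tan δ = −tan(-22.7°) × tan(-36.251°) = -0.3067, so H₀ = 1.8825 rad = 107.86°.
Daylight = 2H₀/(2π) × 38.50 h = (1.8825/π) × 38.50 = 23.07 h.

23.07 h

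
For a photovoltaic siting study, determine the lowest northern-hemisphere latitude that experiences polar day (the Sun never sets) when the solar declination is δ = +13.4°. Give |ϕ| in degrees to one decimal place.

Polar day requires cos h₀ = −tan ϕ tan δ ≤ −1, i.e. tan ϕ tan δ ≥ 1.
The boundary is |tan ϕ| · |tan δ| = 1, so |ϕ| = 90° − |δ| = 90° − 13.4° = 76.6° in the northern hemisphere.

|ϕ| = 76.6°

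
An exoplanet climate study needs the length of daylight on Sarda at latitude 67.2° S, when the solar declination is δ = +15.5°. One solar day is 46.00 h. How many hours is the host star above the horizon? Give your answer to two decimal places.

12.45 h

cos h₀ = −tan ϕ · tan δ = −tan(-67.2°) × tan(+15.500°) = 0.6597, so h₀ = 0.8503 rad = 48.72°.
Daylight = 2h₀/(2π) × 46.00 h = (0.8503/π) × 46.00 = 12.45 h.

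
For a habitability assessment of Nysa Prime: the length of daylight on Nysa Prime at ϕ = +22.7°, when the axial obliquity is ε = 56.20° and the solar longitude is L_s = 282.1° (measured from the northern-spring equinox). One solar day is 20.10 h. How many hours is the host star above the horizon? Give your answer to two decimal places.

Solar declination: sin δ = sin ε · sin L_s = sin 56.20° × sin 282.1° = -0.81252, so δ = -54.343°.
cos h₀ = −tan ϕ · tan δ = −tan(+22.7°) × tan(-54.343°) = 0.5831, so h₀ = 0.9483 rad = 54.33°.
Daylight = 2h₀/(2π) × 20.10 h = (0.9483/π) × 20.10 = 6.07 h.

6.07 h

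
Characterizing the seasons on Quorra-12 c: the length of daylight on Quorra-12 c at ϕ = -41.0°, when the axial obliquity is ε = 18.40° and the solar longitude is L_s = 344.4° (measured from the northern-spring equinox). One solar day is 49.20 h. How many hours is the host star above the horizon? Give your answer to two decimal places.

25.76 h

Solar declination: sin δ = sin ε · sin L_s = sin 18.40° × sin 344.4° = -0.08488, so δ = -4.869°.
cos h₀ = −tan ϕ · tan δ = −tan(-41.0°) × tan(-4.869°) = -0.0741, so h₀ = 1.6449 rad = 94.25°.
Daylight = 2h₀/(2π) × 49.20 h = (1.6449/π) × 49.20 = 25.76 h.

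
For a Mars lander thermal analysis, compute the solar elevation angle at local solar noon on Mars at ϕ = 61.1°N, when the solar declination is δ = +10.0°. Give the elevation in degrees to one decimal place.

38.9°

At local noon the hour angle is zero, so the zenith angle equals |ϕ − δ| = |+61.1° − (+10.000°)| = 51.100°.
Elevation = 90° − 51.100° = 38.9°.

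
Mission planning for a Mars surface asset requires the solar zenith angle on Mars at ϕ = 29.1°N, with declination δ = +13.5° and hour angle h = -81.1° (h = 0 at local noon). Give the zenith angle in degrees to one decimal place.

θ_z = 75.8°

cos θ_z = sin ϕ sin δ + cos ϕ cos δ cos h = 0.113533 + 0.131447 = 0.244980.
θ_z = arccos(0.244980) = 75.8°.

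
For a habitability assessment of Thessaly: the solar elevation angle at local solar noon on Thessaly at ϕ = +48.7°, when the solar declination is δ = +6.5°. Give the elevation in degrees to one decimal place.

47.8°

At local noon the hour angle is zero, so the zenith angle equals |ϕ − δ| = |+48.7° − (+6.500°)| = 42.200°.
Elevation = 90° − 42.200° = 47.8°.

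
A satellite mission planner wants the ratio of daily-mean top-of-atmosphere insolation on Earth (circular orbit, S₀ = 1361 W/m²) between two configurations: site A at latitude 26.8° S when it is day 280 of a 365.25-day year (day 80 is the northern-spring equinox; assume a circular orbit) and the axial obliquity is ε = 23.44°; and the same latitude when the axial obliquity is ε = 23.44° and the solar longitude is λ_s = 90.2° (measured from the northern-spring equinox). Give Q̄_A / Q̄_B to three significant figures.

— Configuration A (φ=-26.8°):
Solar longitude: λ_s = 360° × (280 − 80)/365.25 = 197.125°.
sin δ = sin 23.44° × sin 197.125° = -0.11713, so δ = -6.727°.
cos H₀ = −tan(-26.8°) tan(-6.727°) = -0.0596, H₀ = 1.6304 rad.
Bracket: H₀ sin φ sin δ + cos φ cos δ sin H₀ = 1.6304×-0.45088×-0.11713 + 0.89259×0.99312×0.99822 = 0.086104 + 0.884871 = 0.970975.
Q̄ = (S₀/π) × [bracket] = (1361/π) × 0.970975 = 420.65 W/m².
— Configuration B (φ=-26.8°):
Solar declination: sin δ = sin ε · sin λ_s = sin 23.44° × sin 90.2° = 0.39779, so δ = +23.440°.
cos H₀ = −tan(-26.8°) tan(+23.440°) = 0.2190, H₀ = 1.3500 rad.
Bracket: H₀ sin φ sin δ + cos φ cos δ sin H₀ = 1.3500×-0.45088×0.39779 + 0.89259×0.91748×0.97572 = -0.242130 + 0.799050 = 0.556920.
Q̄ = (S₀/π) × [bracket] = (1361/π) × 0.556920 = 241.27 W/m².
Ratio Q̄_A / Q̄_B = 420.65 / 241.27 = 1.743.

Q̄_A / Q̄_B ≈ 1.74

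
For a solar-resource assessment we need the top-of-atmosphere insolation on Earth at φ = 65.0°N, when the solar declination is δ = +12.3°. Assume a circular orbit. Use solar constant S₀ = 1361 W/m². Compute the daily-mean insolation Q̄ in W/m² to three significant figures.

Q̄ ≈ 330 W/m²

cos H₀ = −tan(+65.0°) tan(+12.300°) = -0.4676, H₀ = 2.0573 rad.
Bracket: H₀ sin φ sin δ + cos φ cos δ sin H₀ = 2.0573×0.90631×0.21303 + 0.42262×0.97705×0.88395 = 0.397205 + 0.365001 = 0.762206.
Q̄ = (S₀/π) × [bracket] = (1361/π) × 0.762206 = 330.2 W/m².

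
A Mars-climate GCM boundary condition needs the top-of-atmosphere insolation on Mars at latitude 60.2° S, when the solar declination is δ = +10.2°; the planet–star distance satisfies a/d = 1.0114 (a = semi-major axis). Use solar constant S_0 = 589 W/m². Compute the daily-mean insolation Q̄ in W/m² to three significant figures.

Q̄ ≈ 52.2 W/m²

cos h₀ = −tan(-60.2°) tan(+10.200°) = 0.3142, h₀ = 1.2512 rad.
Bracket: h₀ sin ϕ sin δ + cos ϕ cos δ sin h₀ = 1.2512×-0.86777×0.17708 + 0.49697×0.98420×0.94937 = -0.192265 + 0.464354 = 0.272089.
Inverse-square distance factor (a/d)² = 1.0114² = 1.022930.
Q̄ = (S_0/π) × 1.022930 × [bracket] = (589/π) × 1.022930 × 0.272089 = 52.18 W/m².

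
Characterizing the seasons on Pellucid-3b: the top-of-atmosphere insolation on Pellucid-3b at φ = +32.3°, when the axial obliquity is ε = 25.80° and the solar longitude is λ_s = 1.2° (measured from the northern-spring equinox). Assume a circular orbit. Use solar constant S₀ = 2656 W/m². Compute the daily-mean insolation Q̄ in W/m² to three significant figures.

Q̄ ≈ 721 W/m²

Solar declination: sin δ = sin ε · sin λ_s = sin 25.80° × sin 1.2° = 0.00911, so δ = +0.522°.
cos H₀ = −tan(+32.3°) tan(+0.522°) = -0.0058, H₀ = 1.5766 rad.
Bracket: H₀ sin φ sin δ + cos φ cos δ sin H₀ = 1.5766×0.53435×0.00911 + 0.84526×0.99996×0.99998 = 0.007675 + 0.845209 = 0.852884.
Q̄ = (S₀/π) × [bracket] = (2656/π) × 0.852884 = 721.1 W/m².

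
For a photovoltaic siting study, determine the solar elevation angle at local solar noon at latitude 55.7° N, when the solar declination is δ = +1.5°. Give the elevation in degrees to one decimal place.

At local noon the hour angle is zero, so the zenith angle equals |φ − δ| = |+55.7° − (+1.500°)| = 54.200°.
Elevation = 90° − 54.200° = 35.8°.

35.8°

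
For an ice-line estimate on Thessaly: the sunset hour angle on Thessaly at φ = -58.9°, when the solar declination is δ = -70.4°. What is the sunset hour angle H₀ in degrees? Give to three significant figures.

H₀ = 180°

Sunrise equation: cos H₀ = −tan φ · tan δ = -4.6554 ≤ −1, so the host star never sets (polar day) and H₀ = π.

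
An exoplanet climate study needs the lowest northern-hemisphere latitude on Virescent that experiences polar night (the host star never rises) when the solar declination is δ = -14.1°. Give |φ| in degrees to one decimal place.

|φ| = 75.9°

Polar night requires cos H₀ = −tan φ tan δ ≥ 1, i.e. tan φ tan δ ≤ −1.
The boundary is |tan φ| · |tan δ| = 1, so |φ| = 90° − |δ| = 90° − 14.1° = 75.9° in the northern hemisphere.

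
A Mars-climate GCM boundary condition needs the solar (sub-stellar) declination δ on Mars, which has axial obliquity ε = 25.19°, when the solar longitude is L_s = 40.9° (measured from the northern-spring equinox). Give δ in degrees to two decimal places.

δ = +16.18°

sin δ = sin ε · sin L_s = sin 25.19° × sin 40.9° = 0.278672.
δ = arcsin(0.278672) = +16.18°.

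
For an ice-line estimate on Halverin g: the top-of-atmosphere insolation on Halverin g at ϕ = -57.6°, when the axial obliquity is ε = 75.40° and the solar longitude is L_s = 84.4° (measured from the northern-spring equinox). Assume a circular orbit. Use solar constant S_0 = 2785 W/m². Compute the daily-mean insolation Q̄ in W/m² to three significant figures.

Solar declination: sin δ = sin ε · sin L_s = sin 75.40° × sin 84.4° = 0.96309, so δ = +74.385°.
cos h₀ = −tan(-57.6°) tan(+74.385°) = 5.6379 ≥ 1 ⇒ polar night, h₀ = 0 and Q̄ = 0.

Q̄ ≈ 0.00 W/m²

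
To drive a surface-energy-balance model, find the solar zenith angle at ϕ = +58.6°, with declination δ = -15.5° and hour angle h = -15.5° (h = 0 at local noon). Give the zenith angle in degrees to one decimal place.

θ_z = 75.2°

cos θ_z = sin ϕ sin δ + cos ϕ cos δ cos h = -0.228102 + 0.483801 = 0.255699.
θ_z = arccos(0.255699) = 75.2°.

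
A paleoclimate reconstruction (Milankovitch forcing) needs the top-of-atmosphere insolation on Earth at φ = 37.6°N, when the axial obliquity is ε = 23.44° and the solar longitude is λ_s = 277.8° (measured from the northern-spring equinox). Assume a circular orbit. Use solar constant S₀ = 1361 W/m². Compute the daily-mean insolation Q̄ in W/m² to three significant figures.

Solar declination: sin δ = sin ε · sin λ_s = sin 23.44° × sin 277.8° = -0.39411, so δ = -23.210°.
cos H₀ = −tan(+37.6°) tan(-23.210°) = 0.3302, H₀ = 1.2342 rad.
Bracket: H₀ sin φ sin δ + cos φ cos δ sin H₀ = 1.2342×0.61015×-0.39411 + 0.79229×0.91906×0.94390 = -0.296783 + 0.687312 = 0.390529.
Q̄ = (S₀/π) × [bracket] = (1361/π) × 0.390529 = 169.2 W/m².

Q̄ ≈ 169 W/m²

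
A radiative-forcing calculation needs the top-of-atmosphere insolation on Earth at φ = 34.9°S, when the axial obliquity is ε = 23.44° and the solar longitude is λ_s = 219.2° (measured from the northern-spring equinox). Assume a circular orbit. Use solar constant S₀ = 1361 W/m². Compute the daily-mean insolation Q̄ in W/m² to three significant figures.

Solar declination: sin δ = sin ε · sin λ_s = sin 23.44° × sin 219.2° = -0.25141, so δ = -14.561°.
cos H₀ = −tan(-34.9°) tan(-14.561°) = -0.1812, H₀ = 1.7530 rad.
Bracket: H₀ sin φ sin δ + cos φ cos δ sin H₀ = 1.7530×-0.57215×-0.25141 + 0.82015×0.96788×0.98344 = 0.252159 + 0.780661 = 1.032820.
Q̄ = (S₀/π) × [bracket] = (1361/π) × 1.032820 = 447.4 W/m².

Q̄ ≈ 447 W/m²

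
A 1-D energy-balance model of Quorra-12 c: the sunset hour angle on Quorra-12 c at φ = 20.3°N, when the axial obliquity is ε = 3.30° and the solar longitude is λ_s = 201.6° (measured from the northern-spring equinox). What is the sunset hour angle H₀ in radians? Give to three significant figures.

Solar declination: sin δ = sin ε · sin λ_s = sin 3.30° × sin 201.6° = -0.02119, so δ = -1.214°.
cos H₀ = −tan φ · tan δ = −tan(+20.3°) × tan(-1.214°) = 0.0078, so H₀ = 1.5630 rad = 89.55°.

H₀ = 1.56 rad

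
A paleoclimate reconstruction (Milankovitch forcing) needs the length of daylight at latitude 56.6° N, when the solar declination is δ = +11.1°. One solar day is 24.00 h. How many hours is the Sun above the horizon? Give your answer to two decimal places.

14.31 h

cos h₀ = −tan ϕ · tan δ = −tan(+56.6°) × tan(+11.100°) = -0.2975, so h₀ = 1.8729 rad = 107.31°.
Daylight = 2h₀/(2π) × 24.00 h = (1.8729/π) × 24.00 = 14.31 h.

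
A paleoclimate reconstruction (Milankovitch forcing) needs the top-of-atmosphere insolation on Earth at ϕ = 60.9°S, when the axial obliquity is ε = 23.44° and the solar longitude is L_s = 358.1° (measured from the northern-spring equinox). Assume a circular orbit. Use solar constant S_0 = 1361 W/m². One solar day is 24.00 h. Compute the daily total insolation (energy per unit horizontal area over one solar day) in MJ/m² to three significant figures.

18.9 MJ/m²

Solar declination: sin δ = sin ε · sin L_s = sin 23.44° × sin 358.1° = -0.01319, so δ = -0.756°.
cos h₀ = −tan(-60.9°) tan(-0.756°) = -0.0237, h₀ = 1.5945 rad.
Bracket: h₀ sin ϕ sin δ + cos ϕ cos δ sin h₀ = 1.5945×-0.87377×-0.01319 + 0.48634×0.99991×0.99972 = 0.018377 + 0.486160 = 0.504537.
Q̄ = (S_0/π) × [bracket] = (1361/π) × 0.504537 = 218.58 W/m².
Daily total = Q̄ × 24.00 h × 3600 s/h = 218.58 × 24.00 × 3600 / 10⁶ = 18.89 MJ/m².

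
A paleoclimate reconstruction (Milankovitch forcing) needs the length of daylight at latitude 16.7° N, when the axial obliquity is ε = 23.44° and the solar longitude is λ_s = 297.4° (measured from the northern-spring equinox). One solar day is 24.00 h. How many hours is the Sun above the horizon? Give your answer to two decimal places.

Solar declination: sin δ = sin ε · sin λ_s = sin 23.44° × sin 297.4° = -0.35316, so δ = -20.681°.
cos H₀ = −tan φ · tan δ = −tan(+16.7°) × tan(-20.681°) = 0.1133, so H₀ = 1.4573 rad = 83.50°.
Daylight = 2H₀/(2π) × 24.00 h = (1.4573/π) × 24.00 = 11.13 h.

11.13 h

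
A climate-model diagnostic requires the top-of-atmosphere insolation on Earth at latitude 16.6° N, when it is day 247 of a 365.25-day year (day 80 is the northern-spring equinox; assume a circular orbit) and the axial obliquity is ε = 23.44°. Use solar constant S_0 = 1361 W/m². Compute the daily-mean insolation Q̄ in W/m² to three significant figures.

Solar longitude: L_s = 360° × (247 − 80)/365.25 = 164.600°.
sin δ = sin 23.44° × sin 164.600° = 0.10564, so δ = +6.064°.
cos h₀ = −tan(+16.6°) tan(+6.064°) = -0.0317, h₀ = 1.6025 rad.
Bracket: h₀ sin ϕ sin δ + cos ϕ cos δ sin h₀ = 1.6025×0.28569×0.10564 + 0.95832×0.99440×0.99950 = 0.048364 + 0.952477 = 1.000841.
Q̄ = (S_0/π) × [bracket] = (1361/π) × 1.000841 = 433.6 W/m².

Q̄ ≈ 434 W/m²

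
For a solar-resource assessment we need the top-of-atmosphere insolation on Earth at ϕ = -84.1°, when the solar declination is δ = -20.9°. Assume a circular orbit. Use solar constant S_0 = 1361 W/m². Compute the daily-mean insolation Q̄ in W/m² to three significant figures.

Q̄ ≈ 483 W/m²

cos h₀ = −tan(-84.1°) tan(-20.900°) = -3.6952 ≤ −1 ⇒ polar day, h₀ = π.
Bracket: h₀ sin ϕ sin δ + cos ϕ cos δ sin h₀ = 3.1416×-0.99470×-0.35674 + 0.10279×0.93420×0.00000 = 1.114794 + 0.000000 = 1.114794.
Q̄ = (S_0/π) × [bracket] = (1361/π) × 1.114794 = 483.0 W/m².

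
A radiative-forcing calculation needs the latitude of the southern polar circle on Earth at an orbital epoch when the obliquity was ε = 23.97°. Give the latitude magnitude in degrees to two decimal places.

The polar circle is the lowest latitude that experiences at least one full rotation of continuous darkness at the northern-summer solstice; it lies at |φ| = 90° − ε = 90° − 23.97° = 66.03°.

66.03°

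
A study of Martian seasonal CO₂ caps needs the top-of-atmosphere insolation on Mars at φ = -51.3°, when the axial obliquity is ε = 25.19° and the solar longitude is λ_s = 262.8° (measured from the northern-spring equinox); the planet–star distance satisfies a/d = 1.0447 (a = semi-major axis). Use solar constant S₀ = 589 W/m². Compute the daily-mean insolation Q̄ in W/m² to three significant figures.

Q̄ ≈ 242 W/m²

Solar declination: sin δ = sin ε · sin λ_s = sin 25.19° × sin 262.8° = -0.42227, so δ = -24.978°.
cos H₀ = −tan(-51.3°) tan(-24.978°) = -0.5815, H₀ = 2.1913 rad.
Bracket: H₀ sin φ sin δ + cos φ cos δ sin H₀ = 2.1913×-0.78043×-0.42227 + 0.62524×0.90647×0.81358 = 0.722148 + 0.461106 = 1.183254.
Inverse-square distance factor (a/d)² = 1.0447² = 1.091398.
Q̄ = (S₀/π) × 1.091398 × [bracket] = (589/π) × 1.091398 × 1.183254 = 242.1 W/m².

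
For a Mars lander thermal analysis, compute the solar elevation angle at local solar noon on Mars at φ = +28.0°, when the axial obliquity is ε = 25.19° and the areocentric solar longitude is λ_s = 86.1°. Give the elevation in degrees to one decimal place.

sin δ = sin 25.19° × sin 86.1° = 0.42464, so δ = +25.128°.
At local noon the hour angle is zero, so the zenith angle equals |φ − δ| = |+28.0° − (+25.128°)| = 2.872°.
Elevation = 90° − 2.872° = 87.1°.

87.1°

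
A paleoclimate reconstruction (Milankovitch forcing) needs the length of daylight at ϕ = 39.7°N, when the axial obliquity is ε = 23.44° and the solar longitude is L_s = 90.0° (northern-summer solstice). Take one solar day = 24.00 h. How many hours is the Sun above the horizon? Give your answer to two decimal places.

14.81 h

Solar declination: sin δ = sin ε · sin L_s = sin 23.44° × sin 90.0° = 0.39779, so δ = +23.440°.
cos h₀ = −tan ϕ · tan δ = −tan(+39.7°) × tan(+23.440°) = -0.3600, so h₀ = 1.9390 rad = 111.10°.
Daylight = 2h₀/(2π) × 24.00 h = (1.9390/π) × 24.00 = 14.81 h.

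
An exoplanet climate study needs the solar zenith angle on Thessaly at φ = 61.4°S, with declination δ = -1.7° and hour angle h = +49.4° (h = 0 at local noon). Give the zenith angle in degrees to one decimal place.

cos θ_z = sin φ sin δ + cos φ cos δ cos h = 0.026046 + 0.311383 = 0.337429.
θ_z = arccos(0.337429) = 70.3°.

θ_z = 70.3°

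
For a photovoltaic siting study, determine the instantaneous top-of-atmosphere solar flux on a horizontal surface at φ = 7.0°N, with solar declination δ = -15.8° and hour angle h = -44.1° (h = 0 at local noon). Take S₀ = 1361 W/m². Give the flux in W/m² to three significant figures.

888 W/m²

cos θ_z = sin φ sin δ + cos φ cos δ cos h = -0.033183 + 0.685843 = 0.652660.
Flux = S₀ · cos θ_z = 1361 × 0.652660 = 888.3 W/m².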